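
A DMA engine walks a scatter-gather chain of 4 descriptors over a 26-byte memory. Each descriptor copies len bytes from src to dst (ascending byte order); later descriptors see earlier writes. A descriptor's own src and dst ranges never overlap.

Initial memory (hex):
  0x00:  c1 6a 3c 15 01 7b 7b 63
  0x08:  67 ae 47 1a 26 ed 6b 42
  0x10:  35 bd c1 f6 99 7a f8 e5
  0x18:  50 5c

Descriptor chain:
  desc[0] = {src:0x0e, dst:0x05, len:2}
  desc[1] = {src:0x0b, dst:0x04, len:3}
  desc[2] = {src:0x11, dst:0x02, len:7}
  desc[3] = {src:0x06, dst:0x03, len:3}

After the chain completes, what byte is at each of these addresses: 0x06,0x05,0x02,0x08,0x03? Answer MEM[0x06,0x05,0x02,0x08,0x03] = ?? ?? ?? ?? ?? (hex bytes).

MEM[0x06,0x05,0x02,0x08,0x03] = 7a e5 bd e5 7a

#0 dst[0x05+2] := {0x6b,0x42}
#1 dst[0x04+3] := {0x1a,0x26,0xed}
#2 dst[0x02+7] := {0xbd,0xc1,0xf6,0x99,0x7a,0xf8,0xe5}
#3 dst[0x03+3] := {0x7a,0xf8,0xe5}
query mem[0x06]=0x7a, mem[0x05]=0xe5, mem[0x02]=0xbd, mem[0x08]=0xe5, mem[0x03]=0x7a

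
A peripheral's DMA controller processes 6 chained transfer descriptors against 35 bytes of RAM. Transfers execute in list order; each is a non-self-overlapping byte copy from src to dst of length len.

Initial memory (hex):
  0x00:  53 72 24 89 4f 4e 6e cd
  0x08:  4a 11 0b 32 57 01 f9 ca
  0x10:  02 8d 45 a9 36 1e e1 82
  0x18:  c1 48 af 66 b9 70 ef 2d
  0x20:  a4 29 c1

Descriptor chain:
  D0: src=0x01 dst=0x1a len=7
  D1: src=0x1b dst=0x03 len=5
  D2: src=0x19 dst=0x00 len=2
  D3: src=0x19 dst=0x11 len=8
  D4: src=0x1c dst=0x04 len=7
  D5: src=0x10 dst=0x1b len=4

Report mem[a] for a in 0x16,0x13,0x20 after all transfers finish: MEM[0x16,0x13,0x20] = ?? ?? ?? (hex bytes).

#0 dst[0x1a+7] := {0x72,0x24,0x89,0x4f,0x4e,0x6e,0xcd}
#1 dst[0x03+5] := {0x24,0x89,0x4f,0x4e,0x6e}
#2 dst[0x00+2] := {0x48,0x72}
#3 dst[0x11+8] := {0x48,0x72,0x24,0x89,0x4f,0x4e,0x6e,0xcd}
#4 dst[0x04+7] := {0x89,0x4f,0x4e,0x6e,0xcd,0x29,0xc1}
#5 dst[0x1b+4] := {0x02,0x48,0x72,0x24}
query mem[0x16]=0x4e, mem[0x13]=0x24, mem[0x20]=0xcd

MEM[0x16,0x13,0x20] = 4e 24 cd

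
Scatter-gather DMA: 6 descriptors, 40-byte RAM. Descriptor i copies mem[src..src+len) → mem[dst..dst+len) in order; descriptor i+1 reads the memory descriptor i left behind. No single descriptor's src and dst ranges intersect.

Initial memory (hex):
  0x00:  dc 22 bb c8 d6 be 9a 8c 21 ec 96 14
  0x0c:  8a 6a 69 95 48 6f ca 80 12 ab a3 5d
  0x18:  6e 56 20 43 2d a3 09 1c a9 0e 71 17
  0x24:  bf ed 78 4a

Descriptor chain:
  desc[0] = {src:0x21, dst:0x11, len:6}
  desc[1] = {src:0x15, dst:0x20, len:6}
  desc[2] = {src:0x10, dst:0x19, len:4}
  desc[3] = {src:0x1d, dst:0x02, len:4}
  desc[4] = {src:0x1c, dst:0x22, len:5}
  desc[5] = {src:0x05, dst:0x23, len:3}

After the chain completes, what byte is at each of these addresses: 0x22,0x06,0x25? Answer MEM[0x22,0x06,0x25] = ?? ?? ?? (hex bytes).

  after D0: wrote 6B at 0x11 = 0e7117bfed78
  after D1: wrote 6B at 0x20 = ed785d6e5620
  after D2: wrote 4B at 0x19 = 480e7117
  after D3: wrote 4B at 0x02 = a3091ced
  after D4: wrote 5B at 0x22 = 17a3091ced
  after D5: wrote 3B at 0x23 = ed9a8c
query mem[0x22]=0x17, mem[0x06]=0x9a, mem[0x25]=0x8c

MEM[0x22,0x06,0x25] = 17 9a 8c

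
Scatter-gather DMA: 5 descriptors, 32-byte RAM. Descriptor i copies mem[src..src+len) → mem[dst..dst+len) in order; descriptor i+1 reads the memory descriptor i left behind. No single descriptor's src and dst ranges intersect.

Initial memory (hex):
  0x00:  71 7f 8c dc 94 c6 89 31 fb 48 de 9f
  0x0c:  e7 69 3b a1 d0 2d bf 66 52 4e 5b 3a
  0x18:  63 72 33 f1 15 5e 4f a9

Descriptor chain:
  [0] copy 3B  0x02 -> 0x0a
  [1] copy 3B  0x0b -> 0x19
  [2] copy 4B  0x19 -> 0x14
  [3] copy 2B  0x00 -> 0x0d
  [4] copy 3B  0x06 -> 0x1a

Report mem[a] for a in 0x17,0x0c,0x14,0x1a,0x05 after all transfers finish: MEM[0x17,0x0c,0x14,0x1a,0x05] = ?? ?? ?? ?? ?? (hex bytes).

MEM[0x17,0x0c,0x14,0x1a,0x05] = 15 94 dc 89 c6

D0: mem[0x0a..0x0c] <- [8c dc 94]
D1: mem[0x19..0x1b] <- [dc 94 69]
D2: mem[0x14..0x17] <- [dc 94 69 15]
D3: mem[0x0d..0x0e] <- [71 7f]
D4: mem[0x1a..0x1c] <- [89 31 fb]
query mem[0x17]=0x15, mem[0x0c]=0x94, mem[0x14]=0xdc, mem[0x1a]=0x89, mem[0x05]=0xc6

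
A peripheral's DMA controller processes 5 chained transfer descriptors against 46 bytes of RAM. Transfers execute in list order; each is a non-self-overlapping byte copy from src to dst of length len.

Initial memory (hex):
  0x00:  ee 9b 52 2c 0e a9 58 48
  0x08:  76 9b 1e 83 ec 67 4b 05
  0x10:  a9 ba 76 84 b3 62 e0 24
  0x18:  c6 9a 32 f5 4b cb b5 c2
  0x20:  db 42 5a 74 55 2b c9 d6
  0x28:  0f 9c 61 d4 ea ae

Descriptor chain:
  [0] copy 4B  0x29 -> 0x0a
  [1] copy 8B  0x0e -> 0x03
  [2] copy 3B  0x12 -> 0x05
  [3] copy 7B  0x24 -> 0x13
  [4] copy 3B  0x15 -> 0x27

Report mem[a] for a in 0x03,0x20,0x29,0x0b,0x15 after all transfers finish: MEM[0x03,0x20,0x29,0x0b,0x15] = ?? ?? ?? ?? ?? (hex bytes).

MEM[0x03,0x20,0x29,0x0b,0x15] = 4b db 0f 61 c9

  after D0: wrote 4B at 0x0a = 9c61d4ea
  after D1: wrote 8B at 0x03 = 4b05a9ba7684b362
  after D2: wrote 3B at 0x05 = 7684b3
  after D3: wrote 7B at 0x13 = 552bc9d60f9c61
  after D4: wrote 3B at 0x27 = c9d60f
query mem[0x03]=0x4b, mem[0x20]=0xdb, mem[0x29]=0x0f, mem[0x0b]=0x61, mem[0x15]=0xc9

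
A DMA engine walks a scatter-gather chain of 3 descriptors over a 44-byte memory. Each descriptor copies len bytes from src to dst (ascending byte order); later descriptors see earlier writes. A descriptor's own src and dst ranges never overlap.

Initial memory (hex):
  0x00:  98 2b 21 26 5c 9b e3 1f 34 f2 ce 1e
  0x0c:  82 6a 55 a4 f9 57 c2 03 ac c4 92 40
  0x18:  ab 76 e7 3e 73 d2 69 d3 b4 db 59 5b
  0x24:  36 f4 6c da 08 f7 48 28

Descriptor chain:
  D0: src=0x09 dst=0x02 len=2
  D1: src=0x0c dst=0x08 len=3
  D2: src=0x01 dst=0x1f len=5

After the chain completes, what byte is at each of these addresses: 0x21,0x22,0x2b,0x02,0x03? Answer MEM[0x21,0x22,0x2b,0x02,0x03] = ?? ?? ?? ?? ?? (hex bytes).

  after D0: wrote 2B at 0x02 = f2ce
  after D1: wrote 3B at 0x08 = 826a55
  after D2: wrote 5B at 0x1f = 2bf2ce5c9b
query mem[0x21]=0xce, mem[0x22]=0x5c, mem[0x2b]=0x28, mem[0x02]=0xf2, mem[0x03]=0xce

MEM[0x21,0x22,0x2b,0x02,0x03] = ce 5c 28 f2 ce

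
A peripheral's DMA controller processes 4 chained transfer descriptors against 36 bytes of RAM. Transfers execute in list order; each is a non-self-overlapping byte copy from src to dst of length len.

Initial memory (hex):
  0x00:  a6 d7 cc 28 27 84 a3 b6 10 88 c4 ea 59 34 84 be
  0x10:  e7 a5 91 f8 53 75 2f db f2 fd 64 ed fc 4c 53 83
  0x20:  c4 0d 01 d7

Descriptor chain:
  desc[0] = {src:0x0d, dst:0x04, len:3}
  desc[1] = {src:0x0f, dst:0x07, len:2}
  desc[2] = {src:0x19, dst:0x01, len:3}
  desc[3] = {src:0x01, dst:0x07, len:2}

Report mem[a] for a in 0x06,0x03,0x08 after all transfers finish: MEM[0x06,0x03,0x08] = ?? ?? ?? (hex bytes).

MEM[0x06,0x03,0x08] = be ed 64

[0] 0x0d->0x04 len=3 : 34 84 be
[1] 0x0f->0x07 len=2 : be e7
[2] 0x19->0x01 len=3 : fd 64 ed
[3] 0x01->0x07 len=2 : fd 64
query mem[0x06]=0xbe, mem[0x03]=0xed, mem[0x08]=0x64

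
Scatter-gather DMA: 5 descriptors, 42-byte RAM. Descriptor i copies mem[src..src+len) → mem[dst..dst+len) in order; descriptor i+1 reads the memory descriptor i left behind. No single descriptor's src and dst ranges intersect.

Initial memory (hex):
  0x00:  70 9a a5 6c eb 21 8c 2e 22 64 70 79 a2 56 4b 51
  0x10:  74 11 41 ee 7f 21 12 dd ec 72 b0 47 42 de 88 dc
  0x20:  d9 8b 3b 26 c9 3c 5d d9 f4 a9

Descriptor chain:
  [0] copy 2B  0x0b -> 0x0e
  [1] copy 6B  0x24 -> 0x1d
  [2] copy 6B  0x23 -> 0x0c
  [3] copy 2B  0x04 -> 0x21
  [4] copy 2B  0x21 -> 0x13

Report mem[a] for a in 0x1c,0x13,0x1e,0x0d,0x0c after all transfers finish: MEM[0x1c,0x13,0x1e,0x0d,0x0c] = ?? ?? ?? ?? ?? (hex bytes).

MEM[0x1c,0x13,0x1e,0x0d,0x0c] = 42 eb 3c c9 26

D0: mem[0x0e..0x0f] <- [79 a2]
D1: mem[0x1d..0x22] <- [c9 3c 5d d9 f4 a9]
D2: mem[0x0c..0x11] <- [26 c9 3c 5d d9 f4]
D3: mem[0x21..0x22] <- [eb 21]
D4: mem[0x13..0x14] <- [eb 21]
query mem[0x1c]=0x42, mem[0x13]=0xeb, mem[0x1e]=0x3c, mem[0x0d]=0xc9, mem[0x0c]=0x26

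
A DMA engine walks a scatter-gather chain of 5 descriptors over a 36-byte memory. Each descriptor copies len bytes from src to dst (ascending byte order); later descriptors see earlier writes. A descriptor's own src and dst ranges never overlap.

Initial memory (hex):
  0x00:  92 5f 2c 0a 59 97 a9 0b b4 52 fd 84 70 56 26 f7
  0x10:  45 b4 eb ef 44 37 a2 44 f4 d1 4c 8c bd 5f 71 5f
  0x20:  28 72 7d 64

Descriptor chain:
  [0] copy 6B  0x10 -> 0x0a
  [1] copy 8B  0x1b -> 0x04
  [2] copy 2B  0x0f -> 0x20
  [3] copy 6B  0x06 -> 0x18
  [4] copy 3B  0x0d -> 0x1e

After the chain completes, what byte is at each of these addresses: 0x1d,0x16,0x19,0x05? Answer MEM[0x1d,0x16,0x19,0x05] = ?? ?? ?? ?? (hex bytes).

[0] 0x10->0x0a len=6 : 45 b4 eb ef 44 37
[1] 0x1b->0x04 len=8 : 8c bd 5f 71 5f 28 72 7d
[2] 0x0f->0x20 len=2 : 37 45
[3] 0x06->0x18 len=6 : 5f 71 5f 28 72 7d
[4] 0x0d->0x1e len=3 : ef 44 37
query mem[0x1d]=0x7d, mem[0x16]=0xa2, mem[0x19]=0x71, mem[0x05]=0xbd

MEM[0x1d,0x16,0x19,0x05] = 7d a2 71 bd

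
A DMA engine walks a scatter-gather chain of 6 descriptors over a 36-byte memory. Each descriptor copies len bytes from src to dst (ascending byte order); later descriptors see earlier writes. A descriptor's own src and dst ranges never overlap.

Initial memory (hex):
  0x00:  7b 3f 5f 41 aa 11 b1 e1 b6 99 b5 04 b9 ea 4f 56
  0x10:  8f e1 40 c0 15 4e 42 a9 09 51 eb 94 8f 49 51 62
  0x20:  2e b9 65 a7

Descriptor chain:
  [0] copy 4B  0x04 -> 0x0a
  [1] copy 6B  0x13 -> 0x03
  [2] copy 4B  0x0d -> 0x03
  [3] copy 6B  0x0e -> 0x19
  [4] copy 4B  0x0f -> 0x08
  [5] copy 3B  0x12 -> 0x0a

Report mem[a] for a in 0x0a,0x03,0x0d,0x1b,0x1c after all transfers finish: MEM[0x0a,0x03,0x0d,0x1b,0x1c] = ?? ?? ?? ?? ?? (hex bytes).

MEM[0x0a,0x03,0x0d,0x1b,0x1c] = 40 e1 e1 8f e1

  after D0: wrote 4B at 0x0a = aa11b1e1
  after D1: wrote 6B at 0x03 = c0154e42a909
  after D2: wrote 4B at 0x03 = e14f568f
  after D3: wrote 6B at 0x19 = 4f568fe140c0
  after D4: wrote 4B at 0x08 = 568fe140
  after D5: wrote 3B at 0x0a = 40c015
query mem[0x0a]=0x40, mem[0x03]=0xe1, mem[0x0d]=0xe1, mem[0x1b]=0x8f, mem[0x1c]=0xe1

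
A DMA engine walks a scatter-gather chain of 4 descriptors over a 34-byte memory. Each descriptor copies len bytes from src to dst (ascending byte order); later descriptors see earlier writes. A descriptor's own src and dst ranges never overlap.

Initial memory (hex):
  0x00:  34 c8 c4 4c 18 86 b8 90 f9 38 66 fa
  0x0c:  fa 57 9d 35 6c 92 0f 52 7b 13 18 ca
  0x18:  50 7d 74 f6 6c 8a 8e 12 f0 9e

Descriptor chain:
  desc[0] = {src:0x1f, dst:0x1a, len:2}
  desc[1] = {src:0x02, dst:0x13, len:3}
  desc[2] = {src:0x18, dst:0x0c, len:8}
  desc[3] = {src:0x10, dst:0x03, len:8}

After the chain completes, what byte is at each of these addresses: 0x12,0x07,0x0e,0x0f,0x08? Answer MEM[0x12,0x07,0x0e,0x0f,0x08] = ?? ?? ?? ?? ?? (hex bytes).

MEM[0x12,0x07,0x0e,0x0f,0x08] = 8e 4c 12 f0 18

#0 dst[0x1a+2] := {0x12,0xf0}
#1 dst[0x13+3] := {0xc4,0x4c,0x18}
#2 dst[0x0c+8] := {0x50,0x7d,0x12,0xf0,0x6c,0x8a,0x8e,0x12}
#3 dst[0x03+8] := {0x6c,0x8a,0x8e,0x12,0x4c,0x18,0x18,0xca}
query mem[0x12]=0x8e, mem[0x07]=0x4c, mem[0x0e]=0x12, mem[0x0f]=0xf0, mem[0x08]=0x18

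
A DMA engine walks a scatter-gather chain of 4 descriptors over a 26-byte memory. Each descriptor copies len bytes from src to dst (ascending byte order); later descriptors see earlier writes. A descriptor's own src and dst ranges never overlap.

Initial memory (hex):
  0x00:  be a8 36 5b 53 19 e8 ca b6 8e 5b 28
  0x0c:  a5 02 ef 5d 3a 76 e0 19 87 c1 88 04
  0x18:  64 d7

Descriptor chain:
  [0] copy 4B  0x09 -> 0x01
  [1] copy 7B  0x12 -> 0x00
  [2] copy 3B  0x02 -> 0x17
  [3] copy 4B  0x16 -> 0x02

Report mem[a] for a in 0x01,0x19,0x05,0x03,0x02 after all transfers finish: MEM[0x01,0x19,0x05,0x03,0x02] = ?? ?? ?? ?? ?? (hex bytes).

  after D0: wrote 4B at 0x01 = 8e5b28a5
  after D1: wrote 7B at 0x00 = e01987c1880464
  after D2: wrote 3B at 0x17 = 87c188
  after D3: wrote 4B at 0x02 = 8887c188
query mem[0x01]=0x19, mem[0x19]=0x88, mem[0x05]=0x88, mem[0x03]=0x87, mem[0x02]=0x88

MEM[0x01,0x19,0x05,0x03,0x02] = 19 88 88 87 88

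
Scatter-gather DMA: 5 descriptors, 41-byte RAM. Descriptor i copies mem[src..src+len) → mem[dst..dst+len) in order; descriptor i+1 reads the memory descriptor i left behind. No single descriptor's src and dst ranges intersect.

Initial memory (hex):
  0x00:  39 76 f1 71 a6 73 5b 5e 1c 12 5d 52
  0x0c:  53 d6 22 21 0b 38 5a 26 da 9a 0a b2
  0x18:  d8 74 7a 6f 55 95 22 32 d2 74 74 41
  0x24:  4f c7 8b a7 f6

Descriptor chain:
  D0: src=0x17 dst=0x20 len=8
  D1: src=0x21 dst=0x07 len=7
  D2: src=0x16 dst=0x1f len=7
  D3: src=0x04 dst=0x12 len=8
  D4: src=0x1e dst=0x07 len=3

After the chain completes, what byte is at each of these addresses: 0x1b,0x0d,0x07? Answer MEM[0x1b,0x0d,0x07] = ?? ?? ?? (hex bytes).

MEM[0x1b,0x0d,0x07] = 6f 22 22

[0] 0x17->0x20 len=8 : b2 d8 74 7a 6f 55 95 22
[1] 0x21->0x07 len=7 : d8 74 7a 6f 55 95 22
[2] 0x16->0x1f len=7 : 0a b2 d8 74 7a 6f 55
[3] 0x04->0x12 len=8 : a6 73 5b d8 74 7a 6f 55
[4] 0x1e->0x07 len=3 : 22 0a b2
query mem[0x1b]=0x6f, mem[0x0d]=0x22, mem[0x07]=0x22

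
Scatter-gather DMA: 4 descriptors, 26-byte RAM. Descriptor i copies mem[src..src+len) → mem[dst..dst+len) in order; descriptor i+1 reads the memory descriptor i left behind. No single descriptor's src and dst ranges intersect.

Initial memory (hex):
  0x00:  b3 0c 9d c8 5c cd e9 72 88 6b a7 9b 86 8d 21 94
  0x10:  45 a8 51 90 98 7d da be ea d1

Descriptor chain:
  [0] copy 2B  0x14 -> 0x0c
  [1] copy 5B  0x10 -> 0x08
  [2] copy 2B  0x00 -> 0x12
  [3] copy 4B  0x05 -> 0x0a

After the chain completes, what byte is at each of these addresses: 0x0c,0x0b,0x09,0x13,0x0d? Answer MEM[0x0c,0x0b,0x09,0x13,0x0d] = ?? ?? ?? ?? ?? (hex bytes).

MEM[0x0c,0x0b,0x09,0x13,0x0d] = 72 e9 a8 0c 45

D0: mem[0x0c..0x0d] <- [98 7d]
D1: mem[0x08..0x0c] <- [45 a8 51 90 98]
D2: mem[0x12..0x13] <- [b3 0c]
D3: mem[0x0a..0x0d] <- [cd e9 72 45]
query mem[0x0c]=0x72, mem[0x0b]=0xe9, mem[0x09]=0xa8, mem[0x13]=0x0c, mem[0x0d]=0x45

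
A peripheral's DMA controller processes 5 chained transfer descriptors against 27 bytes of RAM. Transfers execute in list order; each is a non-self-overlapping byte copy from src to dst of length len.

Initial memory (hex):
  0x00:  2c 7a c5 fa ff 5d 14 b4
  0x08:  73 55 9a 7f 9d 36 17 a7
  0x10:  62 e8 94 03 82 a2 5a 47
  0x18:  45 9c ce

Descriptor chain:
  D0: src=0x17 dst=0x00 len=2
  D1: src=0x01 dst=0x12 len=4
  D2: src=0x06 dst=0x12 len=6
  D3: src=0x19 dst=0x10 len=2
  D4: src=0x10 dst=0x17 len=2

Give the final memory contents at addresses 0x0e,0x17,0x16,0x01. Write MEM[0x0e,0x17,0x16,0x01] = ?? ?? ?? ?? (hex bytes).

MEM[0x0e,0x17,0x16,0x01] = 17 9c 9a 45

D0: mem[0x00..0x01] <- [47 45]
D1: mem[0x12..0x15] <- [45 c5 fa ff]
D2: mem[0x12..0x17] <- [14 b4 73 55 9a 7f]
D3: mem[0x10..0x11] <- [9c ce]
D4: mem[0x17..0x18] <- [9c ce]
query mem[0x0e]=0x17, mem[0x17]=0x9c, mem[0x16]=0x9a, mem[0x01]=0x45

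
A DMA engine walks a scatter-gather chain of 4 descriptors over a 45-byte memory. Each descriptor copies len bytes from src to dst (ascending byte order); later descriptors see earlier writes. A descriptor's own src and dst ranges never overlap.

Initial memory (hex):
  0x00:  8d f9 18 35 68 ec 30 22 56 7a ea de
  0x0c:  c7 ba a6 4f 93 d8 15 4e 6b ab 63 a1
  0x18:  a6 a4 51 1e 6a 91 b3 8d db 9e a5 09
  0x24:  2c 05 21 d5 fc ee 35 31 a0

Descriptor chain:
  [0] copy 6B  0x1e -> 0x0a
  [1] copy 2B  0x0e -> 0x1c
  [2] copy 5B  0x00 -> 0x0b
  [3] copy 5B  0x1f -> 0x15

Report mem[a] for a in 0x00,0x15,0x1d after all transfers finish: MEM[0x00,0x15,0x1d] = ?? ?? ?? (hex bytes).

#0 dst[0x0a+6] := {0xb3,0x8d,0xdb,0x9e,0xa5,0x09}
#1 dst[0x1c+2] := {0xa5,0x09}
#2 dst[0x0b+5] := {0x8d,0xf9,0x18,0x35,0x68}
#3 dst[0x15+5] := {0x8d,0xdb,0x9e,0xa5,0x09}
query mem[0x00]=0x8d, mem[0x15]=0x8d, mem[0x1d]=0x09

MEM[0x00,0x15,0x1d] = 8d 8d 09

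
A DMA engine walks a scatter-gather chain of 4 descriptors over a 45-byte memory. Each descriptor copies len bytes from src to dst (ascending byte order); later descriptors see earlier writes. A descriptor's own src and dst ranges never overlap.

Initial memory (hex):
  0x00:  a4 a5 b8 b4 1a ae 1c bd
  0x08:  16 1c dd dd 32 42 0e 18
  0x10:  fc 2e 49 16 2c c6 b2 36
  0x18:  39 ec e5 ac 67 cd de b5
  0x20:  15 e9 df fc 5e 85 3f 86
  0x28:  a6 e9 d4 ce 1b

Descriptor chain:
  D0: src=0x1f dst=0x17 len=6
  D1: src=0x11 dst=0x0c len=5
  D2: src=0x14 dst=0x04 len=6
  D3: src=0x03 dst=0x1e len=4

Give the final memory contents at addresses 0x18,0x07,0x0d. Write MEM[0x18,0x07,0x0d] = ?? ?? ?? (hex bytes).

MEM[0x18,0x07,0x0d] = 15 b5 49

[0] 0x1f->0x17 len=6 : b5 15 e9 df fc 5e
[1] 0x11->0x0c len=5 : 2e 49 16 2c c6
[2] 0x14->0x04 len=6 : 2c c6 b2 b5 15 e9
[3] 0x03->0x1e len=4 : b4 2c c6 b2
query mem[0x18]=0x15, mem[0x07]=0xb5, mem[0x0d]=0x49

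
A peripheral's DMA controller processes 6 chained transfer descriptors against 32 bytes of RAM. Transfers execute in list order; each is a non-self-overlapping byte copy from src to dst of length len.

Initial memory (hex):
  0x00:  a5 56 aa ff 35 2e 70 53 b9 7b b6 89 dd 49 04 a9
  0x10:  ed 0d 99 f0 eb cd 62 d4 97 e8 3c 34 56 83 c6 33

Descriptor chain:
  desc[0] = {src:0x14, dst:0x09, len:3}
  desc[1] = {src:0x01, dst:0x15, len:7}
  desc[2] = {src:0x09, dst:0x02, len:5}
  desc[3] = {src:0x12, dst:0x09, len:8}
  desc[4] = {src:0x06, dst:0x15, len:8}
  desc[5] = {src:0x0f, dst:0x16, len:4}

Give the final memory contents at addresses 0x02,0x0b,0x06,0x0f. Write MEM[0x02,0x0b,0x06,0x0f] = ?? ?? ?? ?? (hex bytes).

MEM[0x02,0x0b,0x06,0x0f] = eb eb 49 35

D0: mem[0x09..0x0b] <- [eb cd 62]
D1: mem[0x15..0x1b] <- [56 aa ff 35 2e 70 53]
D2: mem[0x02..0x06] <- [eb cd 62 dd 49]
D3: mem[0x09..0x10] <- [99 f0 eb 56 aa ff 35 2e]
D4: mem[0x15..0x1c] <- [49 53 b9 99 f0 eb 56 aa]
D5: mem[0x16..0x19] <- [35 2e 0d 99]
query mem[0x02]=0xeb, mem[0x0b]=0xeb, mem[0x06]=0x49, mem[0x0f]=0x35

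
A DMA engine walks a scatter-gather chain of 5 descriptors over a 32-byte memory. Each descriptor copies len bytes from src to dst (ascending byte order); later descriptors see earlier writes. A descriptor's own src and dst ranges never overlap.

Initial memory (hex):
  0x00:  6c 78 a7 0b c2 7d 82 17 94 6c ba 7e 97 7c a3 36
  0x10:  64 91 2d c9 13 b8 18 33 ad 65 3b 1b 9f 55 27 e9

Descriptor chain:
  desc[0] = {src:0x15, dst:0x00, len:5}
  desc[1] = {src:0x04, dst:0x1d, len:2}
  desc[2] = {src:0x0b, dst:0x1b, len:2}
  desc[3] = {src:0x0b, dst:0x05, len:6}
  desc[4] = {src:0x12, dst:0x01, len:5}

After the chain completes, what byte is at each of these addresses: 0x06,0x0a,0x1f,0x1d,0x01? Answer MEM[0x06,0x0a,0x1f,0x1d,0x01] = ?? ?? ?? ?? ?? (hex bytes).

D0: mem[0x00..0x04] <- [b8 18 33 ad 65]
D1: mem[0x1d..0x1e] <- [65 7d]
D2: mem[0x1b..0x1c] <- [7e 97]
D3: mem[0x05..0x0a] <- [7e 97 7c a3 36 64]
D4: mem[0x01..0x05] <- [2d c9 13 b8 18]
query mem[0x06]=0x97, mem[0x0a]=0x64, mem[0x1f]=0xe9, mem[0x1d]=0x65, mem[0x01]=0x2d

MEM[0x06,0x0a,0x1f,0x1d,0x01] = 97 64 e9 65 2d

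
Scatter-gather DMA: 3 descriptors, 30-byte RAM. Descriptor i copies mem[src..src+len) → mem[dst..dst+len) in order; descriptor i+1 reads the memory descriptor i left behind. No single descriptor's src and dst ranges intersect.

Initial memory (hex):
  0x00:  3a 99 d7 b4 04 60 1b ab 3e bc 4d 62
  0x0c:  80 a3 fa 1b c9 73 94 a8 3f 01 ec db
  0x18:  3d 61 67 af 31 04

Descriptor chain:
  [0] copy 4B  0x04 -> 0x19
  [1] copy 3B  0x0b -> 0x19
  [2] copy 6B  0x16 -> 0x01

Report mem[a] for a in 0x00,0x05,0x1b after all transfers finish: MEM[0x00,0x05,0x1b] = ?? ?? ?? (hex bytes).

#0 dst[0x19+4] := {0x04,0x60,0x1b,0xab}
#1 dst[0x19+3] := {0x62,0x80,0xa3}
#2 dst[0x01+6] := {0xec,0xdb,0x3d,0x62,0x80,0xa3}
query mem[0x00]=0x3a, mem[0x05]=0x80, mem[0x1b]=0xa3

MEM[0x00,0x05,0x1b] = 3a 80 a3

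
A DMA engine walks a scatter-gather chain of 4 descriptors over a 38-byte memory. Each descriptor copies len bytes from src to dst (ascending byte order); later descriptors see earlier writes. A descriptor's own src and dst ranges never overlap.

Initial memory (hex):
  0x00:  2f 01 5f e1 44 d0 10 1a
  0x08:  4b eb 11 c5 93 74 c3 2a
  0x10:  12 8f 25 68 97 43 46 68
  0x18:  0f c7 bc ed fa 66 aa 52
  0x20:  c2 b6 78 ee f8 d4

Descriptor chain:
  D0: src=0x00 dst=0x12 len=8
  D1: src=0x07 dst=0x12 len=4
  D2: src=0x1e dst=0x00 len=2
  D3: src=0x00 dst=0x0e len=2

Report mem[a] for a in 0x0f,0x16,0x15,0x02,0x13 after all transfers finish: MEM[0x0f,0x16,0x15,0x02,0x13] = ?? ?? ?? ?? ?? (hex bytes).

[0] 0x00->0x12 len=8 : 2f 01 5f e1 44 d0 10 1a
[1] 0x07->0x12 len=4 : 1a 4b eb 11
[2] 0x1e->0x00 len=2 : aa 52
[3] 0x00->0x0e len=2 : aa 52
query mem[0x0f]=0x52, mem[0x16]=0x44, mem[0x15]=0x11, mem[0x02]=0x5f, mem[0x13]=0x4b

MEM[0x0f,0x16,0x15,0x02,0x13] = 52 44 11 5f 4b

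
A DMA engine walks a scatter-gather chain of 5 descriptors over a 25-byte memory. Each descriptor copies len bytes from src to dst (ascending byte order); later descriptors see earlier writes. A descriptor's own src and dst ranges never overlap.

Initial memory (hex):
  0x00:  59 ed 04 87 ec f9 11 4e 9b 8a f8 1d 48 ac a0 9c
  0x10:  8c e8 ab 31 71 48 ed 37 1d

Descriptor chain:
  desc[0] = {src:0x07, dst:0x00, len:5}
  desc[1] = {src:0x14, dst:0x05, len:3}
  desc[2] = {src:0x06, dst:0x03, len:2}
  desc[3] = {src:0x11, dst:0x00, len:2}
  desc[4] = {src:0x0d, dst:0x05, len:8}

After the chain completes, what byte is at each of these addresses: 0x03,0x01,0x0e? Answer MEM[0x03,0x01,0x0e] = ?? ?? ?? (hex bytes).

D0: mem[0x00..0x04] <- [4e 9b 8a f8 1d]
D1: mem[0x05..0x07] <- [71 48 ed]
D2: mem[0x03..0x04] <- [48 ed]
D3: mem[0x00..0x01] <- [e8 ab]
D4: mem[0x05..0x0c] <- [ac a0 9c 8c e8 ab 31 71]
query mem[0x03]=0x48, mem[0x01]=0xab, mem[0x0e]=0xa0

MEM[0x03,0x01,0x0e] = 48 ab a0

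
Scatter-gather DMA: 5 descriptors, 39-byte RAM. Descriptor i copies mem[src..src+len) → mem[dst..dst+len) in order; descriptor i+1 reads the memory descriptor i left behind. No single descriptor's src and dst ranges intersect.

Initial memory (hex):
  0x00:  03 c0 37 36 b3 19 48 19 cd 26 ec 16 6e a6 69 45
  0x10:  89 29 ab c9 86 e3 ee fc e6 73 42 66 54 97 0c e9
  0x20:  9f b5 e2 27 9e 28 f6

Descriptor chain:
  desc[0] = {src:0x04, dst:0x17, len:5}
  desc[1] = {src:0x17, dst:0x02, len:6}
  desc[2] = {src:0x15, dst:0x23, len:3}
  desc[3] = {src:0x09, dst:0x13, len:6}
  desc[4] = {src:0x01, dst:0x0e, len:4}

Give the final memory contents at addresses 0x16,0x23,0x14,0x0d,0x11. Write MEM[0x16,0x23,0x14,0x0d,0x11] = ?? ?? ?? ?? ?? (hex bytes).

D0: mem[0x17..0x1b] <- [b3 19 48 19 cd]
D1: mem[0x02..0x07] <- [b3 19 48 19 cd 54]
D2: mem[0x23..0x25] <- [e3 ee b3]
D3: mem[0x13..0x18] <- [26 ec 16 6e a6 69]
D4: mem[0x0e..0x11] <- [c0 b3 19 48]
query mem[0x16]=0x6e, mem[0x23]=0xe3, mem[0x14]=0xec, mem[0x0d]=0xa6, mem[0x11]=0x48

MEM[0x16,0x23,0x14,0x0d,0x11] = 6e e3 ec a6 48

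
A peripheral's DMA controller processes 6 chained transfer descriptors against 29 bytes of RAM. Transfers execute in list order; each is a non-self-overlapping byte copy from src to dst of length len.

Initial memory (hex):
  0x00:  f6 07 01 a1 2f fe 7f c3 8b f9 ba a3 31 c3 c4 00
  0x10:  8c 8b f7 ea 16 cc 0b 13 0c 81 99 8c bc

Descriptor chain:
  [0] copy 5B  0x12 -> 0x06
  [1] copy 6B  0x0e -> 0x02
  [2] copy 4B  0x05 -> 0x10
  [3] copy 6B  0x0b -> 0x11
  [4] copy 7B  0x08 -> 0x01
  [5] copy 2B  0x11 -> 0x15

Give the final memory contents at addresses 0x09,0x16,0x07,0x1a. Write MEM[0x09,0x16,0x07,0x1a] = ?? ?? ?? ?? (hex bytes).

MEM[0x09,0x16,0x07,0x1a] = cc 31 c4 99

  after D0: wrote 5B at 0x06 = f7ea16cc0b
  after D1: wrote 6B at 0x02 = c4008c8bf7ea
  after D2: wrote 4B at 0x10 = 8bf7ea16
  after D3: wrote 6B at 0x11 = a331c3c4008b
  after D4: wrote 7B at 0x01 = 16cc0ba331c3c4
  after D5: wrote 2B at 0x15 = a331
query mem[0x09]=0xcc, mem[0x16]=0x31, mem[0x07]=0xc4, mem[0x1a]=0x99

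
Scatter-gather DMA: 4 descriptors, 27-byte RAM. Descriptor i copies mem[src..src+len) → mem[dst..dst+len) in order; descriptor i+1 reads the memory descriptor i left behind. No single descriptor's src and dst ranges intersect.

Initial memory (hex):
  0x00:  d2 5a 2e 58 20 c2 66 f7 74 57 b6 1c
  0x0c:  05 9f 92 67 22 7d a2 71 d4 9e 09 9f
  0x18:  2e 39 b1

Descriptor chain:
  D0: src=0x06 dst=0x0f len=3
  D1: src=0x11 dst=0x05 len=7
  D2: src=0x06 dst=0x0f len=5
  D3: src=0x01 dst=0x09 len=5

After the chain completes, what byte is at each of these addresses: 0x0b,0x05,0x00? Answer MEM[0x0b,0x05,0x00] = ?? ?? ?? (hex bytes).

  after D0: wrote 3B at 0x0f = 66f774
  after D1: wrote 7B at 0x05 = 74a271d49e099f
  after D2: wrote 5B at 0x0f = a271d49e09
  after D3: wrote 5B at 0x09 = 5a2e582074
query mem[0x0b]=0x58, mem[0x05]=0x74, mem[0x00]=0xd2

MEM[0x0b,0x05,0x00] = 58 74 d2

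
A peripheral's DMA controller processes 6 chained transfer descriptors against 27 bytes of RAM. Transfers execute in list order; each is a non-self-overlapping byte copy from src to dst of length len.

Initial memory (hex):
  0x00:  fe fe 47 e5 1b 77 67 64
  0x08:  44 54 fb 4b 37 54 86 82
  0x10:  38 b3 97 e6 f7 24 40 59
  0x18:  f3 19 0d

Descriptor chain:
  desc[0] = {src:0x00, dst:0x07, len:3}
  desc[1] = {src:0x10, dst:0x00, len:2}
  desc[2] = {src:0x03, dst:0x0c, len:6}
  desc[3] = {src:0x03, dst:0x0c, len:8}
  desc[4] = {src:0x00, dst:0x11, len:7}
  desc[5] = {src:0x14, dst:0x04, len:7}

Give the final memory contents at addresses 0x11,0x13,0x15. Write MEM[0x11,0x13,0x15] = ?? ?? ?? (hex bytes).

[0] 0x00->0x07 len=3 : fe fe 47
[1] 0x10->0x00 len=2 : 38 b3
[2] 0x03->0x0c len=6 : e5 1b 77 67 fe fe
[3] 0x03->0x0c len=8 : e5 1b 77 67 fe fe 47 fb
[4] 0x00->0x11 len=7 : 38 b3 47 e5 1b 77 67
[5] 0x14->0x04 len=7 : e5 1b 77 67 f3 19 0d
query mem[0x11]=0x38, mem[0x13]=0x47, mem[0x15]=0x1b

MEM[0x11,0x13,0x15] = 38 47 1b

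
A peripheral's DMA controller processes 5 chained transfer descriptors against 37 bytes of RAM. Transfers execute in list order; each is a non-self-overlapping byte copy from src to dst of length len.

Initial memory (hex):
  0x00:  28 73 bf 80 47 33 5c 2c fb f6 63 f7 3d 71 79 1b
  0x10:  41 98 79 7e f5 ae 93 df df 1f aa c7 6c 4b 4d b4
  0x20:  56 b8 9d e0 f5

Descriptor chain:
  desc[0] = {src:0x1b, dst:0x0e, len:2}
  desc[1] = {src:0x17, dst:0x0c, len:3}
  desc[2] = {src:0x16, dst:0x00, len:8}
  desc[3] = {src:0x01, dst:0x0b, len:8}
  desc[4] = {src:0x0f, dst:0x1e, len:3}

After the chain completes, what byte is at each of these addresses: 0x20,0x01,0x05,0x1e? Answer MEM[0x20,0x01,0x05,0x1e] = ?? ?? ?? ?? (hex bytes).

#0 dst[0x0e+2] := {0xc7,0x6c}
#1 dst[0x0c+3] := {0xdf,0xdf,0x1f}
#2 dst[0x00+8] := {0x93,0xdf,0xdf,0x1f,0xaa,0xc7,0x6c,0x4b}
#3 dst[0x0b+8] := {0xdf,0xdf,0x1f,0xaa,0xc7,0x6c,0x4b,0xfb}
#4 dst[0x1e+3] := {0xc7,0x6c,0x4b}
query mem[0x20]=0x4b, mem[0x01]=0xdf, mem[0x05]=0xc7, mem[0x1e]=0xc7

MEM[0x20,0x01,0x05,0x1e] = 4b df c7 c7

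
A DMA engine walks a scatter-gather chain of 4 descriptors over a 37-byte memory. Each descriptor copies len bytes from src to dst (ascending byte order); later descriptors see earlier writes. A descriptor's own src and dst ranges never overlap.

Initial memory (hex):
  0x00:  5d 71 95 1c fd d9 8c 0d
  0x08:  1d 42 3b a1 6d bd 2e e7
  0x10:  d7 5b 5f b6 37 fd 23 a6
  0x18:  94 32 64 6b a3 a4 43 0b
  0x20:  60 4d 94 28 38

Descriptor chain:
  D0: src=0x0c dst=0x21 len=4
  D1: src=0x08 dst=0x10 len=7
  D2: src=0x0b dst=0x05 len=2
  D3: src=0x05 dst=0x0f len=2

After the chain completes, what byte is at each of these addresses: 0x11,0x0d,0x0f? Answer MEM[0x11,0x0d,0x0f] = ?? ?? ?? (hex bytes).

MEM[0x11,0x0d,0x0f] = 42 bd a1

[0] 0x0c->0x21 len=4 : 6d bd 2e e7
[1] 0x08->0x10 len=7 : 1d 42 3b a1 6d bd 2e
[2] 0x0b->0x05 len=2 : a1 6d
[3] 0x05->0x0f len=2 : a1 6d
query mem[0x11]=0x42, mem[0x0d]=0xbd, mem[0x0f]=0xa1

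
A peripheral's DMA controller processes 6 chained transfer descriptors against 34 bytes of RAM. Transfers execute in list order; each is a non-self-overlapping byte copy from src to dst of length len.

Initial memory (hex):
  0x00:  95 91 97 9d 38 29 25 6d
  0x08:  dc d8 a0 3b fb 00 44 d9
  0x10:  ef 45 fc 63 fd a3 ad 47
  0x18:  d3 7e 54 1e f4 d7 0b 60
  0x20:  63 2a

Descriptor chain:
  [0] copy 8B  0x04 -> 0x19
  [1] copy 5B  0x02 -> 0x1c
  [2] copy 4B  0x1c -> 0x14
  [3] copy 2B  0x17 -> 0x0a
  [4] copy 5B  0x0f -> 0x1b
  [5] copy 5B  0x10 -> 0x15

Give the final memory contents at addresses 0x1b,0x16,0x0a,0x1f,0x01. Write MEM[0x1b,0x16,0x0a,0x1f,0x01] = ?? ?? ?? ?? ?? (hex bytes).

MEM[0x1b,0x16,0x0a,0x1f,0x01] = d9 45 29 63 91

D0: mem[0x19..0x20] <- [38 29 25 6d dc d8 a0 3b]
D1: mem[0x1c..0x20] <- [97 9d 38 29 25]
D2: mem[0x14..0x17] <- [97 9d 38 29]
D3: mem[0x0a..0x0b] <- [29 d3]
D4: mem[0x1b..0x1f] <- [d9 ef 45 fc 63]
D5: mem[0x15..0x19] <- [ef 45 fc 63 97]
query mem[0x1b]=0xd9, mem[0x16]=0x45, mem[0x0a]=0x29, mem[0x1f]=0x63, mem[0x01]=0x91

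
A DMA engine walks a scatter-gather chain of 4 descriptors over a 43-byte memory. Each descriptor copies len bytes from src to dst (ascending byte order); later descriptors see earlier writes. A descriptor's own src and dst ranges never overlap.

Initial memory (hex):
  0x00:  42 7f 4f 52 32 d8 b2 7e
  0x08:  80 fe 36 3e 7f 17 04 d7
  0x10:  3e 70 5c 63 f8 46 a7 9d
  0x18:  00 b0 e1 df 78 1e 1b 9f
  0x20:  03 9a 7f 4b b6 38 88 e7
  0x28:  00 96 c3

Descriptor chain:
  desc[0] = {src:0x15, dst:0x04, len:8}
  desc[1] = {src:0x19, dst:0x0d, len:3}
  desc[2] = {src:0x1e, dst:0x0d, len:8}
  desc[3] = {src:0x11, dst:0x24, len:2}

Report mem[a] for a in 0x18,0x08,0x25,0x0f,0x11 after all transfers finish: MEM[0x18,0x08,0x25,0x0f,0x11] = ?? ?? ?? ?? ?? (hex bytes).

MEM[0x18,0x08,0x25,0x0f,0x11] = 00 b0 4b 03 7f

  after D0: wrote 8B at 0x04 = 46a79d00b0e1df78
  after D1: wrote 3B at 0x0d = b0e1df
  after D2: wrote 8B at 0x0d = 1b9f039a7f4bb638
  after D3: wrote 2B at 0x24 = 7f4b
query mem[0x18]=0x00, mem[0x08]=0xb0, mem[0x25]=0x4b, mem[0x0f]=0x03, mem[0x11]=0x7f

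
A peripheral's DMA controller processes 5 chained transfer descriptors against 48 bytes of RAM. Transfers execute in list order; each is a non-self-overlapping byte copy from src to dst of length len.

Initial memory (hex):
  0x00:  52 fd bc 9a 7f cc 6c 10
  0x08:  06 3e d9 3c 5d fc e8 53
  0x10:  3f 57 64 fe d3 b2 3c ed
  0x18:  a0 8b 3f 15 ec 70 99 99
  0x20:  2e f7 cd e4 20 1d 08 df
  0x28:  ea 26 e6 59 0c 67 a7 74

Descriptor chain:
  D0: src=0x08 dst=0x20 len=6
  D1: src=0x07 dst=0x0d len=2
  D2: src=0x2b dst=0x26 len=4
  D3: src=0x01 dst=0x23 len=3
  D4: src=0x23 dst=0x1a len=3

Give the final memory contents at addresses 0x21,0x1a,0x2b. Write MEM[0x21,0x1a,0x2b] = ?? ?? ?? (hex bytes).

[0] 0x08->0x20 len=6 : 06 3e d9 3c 5d fc
[1] 0x07->0x0d len=2 : 10 06
[2] 0x2b->0x26 len=4 : 59 0c 67 a7
[3] 0x01->0x23 len=3 : fd bc 9a
[4] 0x23->0x1a len=3 : fd bc 9a
query mem[0x21]=0x3e, mem[0x1a]=0xfd, mem[0x2b]=0x59

MEM[0x21,0x1a,0x2b] = 3e fd 59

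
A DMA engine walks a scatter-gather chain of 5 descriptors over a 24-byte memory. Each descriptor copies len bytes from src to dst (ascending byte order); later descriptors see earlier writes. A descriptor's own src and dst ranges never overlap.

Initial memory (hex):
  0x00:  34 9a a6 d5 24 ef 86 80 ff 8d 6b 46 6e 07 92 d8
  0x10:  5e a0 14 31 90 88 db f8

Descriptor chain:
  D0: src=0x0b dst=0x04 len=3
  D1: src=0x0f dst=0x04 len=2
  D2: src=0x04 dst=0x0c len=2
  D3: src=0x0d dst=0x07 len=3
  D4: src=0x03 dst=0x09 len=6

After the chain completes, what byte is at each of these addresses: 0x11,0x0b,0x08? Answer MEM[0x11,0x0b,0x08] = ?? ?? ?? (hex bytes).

MEM[0x11,0x0b,0x08] = a0 5e 92

D0: mem[0x04..0x06] <- [46 6e 07]
D1: mem[0x04..0x05] <- [d8 5e]
D2: mem[0x0c..0x0d] <- [d8 5e]
D3: mem[0x07..0x09] <- [5e 92 d8]
D4: mem[0x09..0x0e] <- [d5 d8 5e 07 5e 92]
query mem[0x11]=0xa0, mem[0x0b]=0x5e, mem[0x08]=0x92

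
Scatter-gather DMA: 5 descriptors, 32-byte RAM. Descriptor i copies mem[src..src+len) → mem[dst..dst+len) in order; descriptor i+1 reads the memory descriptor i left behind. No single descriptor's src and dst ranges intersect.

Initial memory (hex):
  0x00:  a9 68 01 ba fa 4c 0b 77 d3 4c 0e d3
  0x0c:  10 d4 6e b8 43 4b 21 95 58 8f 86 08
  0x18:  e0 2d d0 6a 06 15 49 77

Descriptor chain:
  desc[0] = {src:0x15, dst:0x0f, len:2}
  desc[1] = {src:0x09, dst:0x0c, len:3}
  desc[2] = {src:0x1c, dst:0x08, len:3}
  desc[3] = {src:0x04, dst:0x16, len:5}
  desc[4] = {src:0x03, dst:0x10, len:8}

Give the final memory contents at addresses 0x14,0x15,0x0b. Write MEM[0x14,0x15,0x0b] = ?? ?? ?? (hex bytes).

MEM[0x14,0x15,0x0b] = 77 06 d3

  after D0: wrote 2B at 0x0f = 8f86
  after D1: wrote 3B at 0x0c = 4c0ed3
  after D2: wrote 3B at 0x08 = 061549
  after D3: wrote 5B at 0x16 = fa4c0b7706
  after D4: wrote 8B at 0x10 = bafa4c0b77061549
query mem[0x14]=0x77, mem[0x15]=0x06, mem[0x0b]=0xd3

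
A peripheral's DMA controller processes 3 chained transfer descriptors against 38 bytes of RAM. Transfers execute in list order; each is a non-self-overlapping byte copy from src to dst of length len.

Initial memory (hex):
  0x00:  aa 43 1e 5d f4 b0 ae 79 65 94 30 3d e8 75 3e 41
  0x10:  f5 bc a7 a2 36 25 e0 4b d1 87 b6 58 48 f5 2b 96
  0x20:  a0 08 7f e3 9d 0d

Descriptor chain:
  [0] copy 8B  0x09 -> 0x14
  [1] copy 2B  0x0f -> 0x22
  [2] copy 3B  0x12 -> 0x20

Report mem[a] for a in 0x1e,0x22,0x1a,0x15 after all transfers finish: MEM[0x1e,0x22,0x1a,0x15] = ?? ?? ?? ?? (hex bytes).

MEM[0x1e,0x22,0x1a,0x15] = 2b 94 41 30

D0: mem[0x14..0x1b] <- [94 30 3d e8 75 3e 41 f5]
D1: mem[0x22..0x23] <- [41 f5]
D2: mem[0x20..0x22] <- [a7 a2 94]
query mem[0x1e]=0x2b, mem[0x22]=0x94, mem[0x1a]=0x41, mem[0x15]=0x30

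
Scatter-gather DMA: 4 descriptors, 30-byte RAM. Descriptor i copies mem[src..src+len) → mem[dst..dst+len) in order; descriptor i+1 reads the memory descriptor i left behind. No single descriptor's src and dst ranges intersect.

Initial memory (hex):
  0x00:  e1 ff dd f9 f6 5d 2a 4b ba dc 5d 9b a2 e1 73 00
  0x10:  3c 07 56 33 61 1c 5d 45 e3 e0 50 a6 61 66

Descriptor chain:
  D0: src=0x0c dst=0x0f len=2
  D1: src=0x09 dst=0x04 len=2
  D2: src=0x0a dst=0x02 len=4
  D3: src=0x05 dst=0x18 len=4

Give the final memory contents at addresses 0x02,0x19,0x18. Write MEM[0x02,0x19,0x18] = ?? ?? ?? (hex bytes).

MEM[0x02,0x19,0x18] = 5d 2a e1

D0: mem[0x0f..0x10] <- [a2 e1]
D1: mem[0x04..0x05] <- [dc 5d]
D2: mem[0x02..0x05] <- [5d 9b a2 e1]
D3: mem[0x18..0x1b] <- [e1 2a 4b ba]
query mem[0x02]=0x5d, mem[0x19]=0x2a, mem[0x18]=0xe1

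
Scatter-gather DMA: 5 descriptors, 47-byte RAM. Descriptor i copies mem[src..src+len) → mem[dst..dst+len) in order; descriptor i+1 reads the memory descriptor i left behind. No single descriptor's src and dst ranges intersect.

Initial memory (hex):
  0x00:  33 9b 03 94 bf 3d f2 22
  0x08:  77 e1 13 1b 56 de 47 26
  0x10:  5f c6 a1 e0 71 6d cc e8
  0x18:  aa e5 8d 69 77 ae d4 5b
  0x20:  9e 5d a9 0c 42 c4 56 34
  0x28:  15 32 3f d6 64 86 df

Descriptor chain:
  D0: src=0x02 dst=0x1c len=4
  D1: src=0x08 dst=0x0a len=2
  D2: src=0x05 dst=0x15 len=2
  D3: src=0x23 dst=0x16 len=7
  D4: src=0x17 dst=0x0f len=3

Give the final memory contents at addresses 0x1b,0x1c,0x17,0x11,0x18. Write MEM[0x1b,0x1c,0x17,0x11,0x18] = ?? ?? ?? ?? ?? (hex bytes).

[0] 0x02->0x1c len=4 : 03 94 bf 3d
[1] 0x08->0x0a len=2 : 77 e1
[2] 0x05->0x15 len=2 : 3d f2
[3] 0x23->0x16 len=7 : 0c 42 c4 56 34 15 32
[4] 0x17->0x0f len=3 : 42 c4 56
query mem[0x1b]=0x15, mem[0x1c]=0x32, mem[0x17]=0x42, mem[0x11]=0x56, mem[0x18]=0xc4

MEM[0x1b,0x1c,0x17,0x11,0x18] = 15 32 42 56 c4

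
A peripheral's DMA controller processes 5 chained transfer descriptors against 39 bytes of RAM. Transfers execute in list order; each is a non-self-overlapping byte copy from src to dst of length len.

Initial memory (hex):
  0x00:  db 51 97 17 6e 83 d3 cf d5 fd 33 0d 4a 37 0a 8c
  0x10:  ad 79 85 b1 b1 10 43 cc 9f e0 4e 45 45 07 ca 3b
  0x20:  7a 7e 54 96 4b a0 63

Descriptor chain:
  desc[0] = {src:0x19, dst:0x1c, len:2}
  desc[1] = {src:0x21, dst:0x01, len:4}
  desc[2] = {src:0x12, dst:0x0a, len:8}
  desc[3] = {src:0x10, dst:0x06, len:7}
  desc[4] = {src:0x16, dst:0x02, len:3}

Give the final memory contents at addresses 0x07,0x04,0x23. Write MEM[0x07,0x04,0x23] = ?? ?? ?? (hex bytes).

[0] 0x19->0x1c len=2 : e0 4e
[1] 0x21->0x01 len=4 : 7e 54 96 4b
[2] 0x12->0x0a len=8 : 85 b1 b1 10 43 cc 9f e0
[3] 0x10->0x06 len=7 : 9f e0 85 b1 b1 10 43
[4] 0x16->0x02 len=3 : 43 cc 9f
query mem[0x07]=0xe0, mem[0x04]=0x9f, mem[0x23]=0x96

MEM[0x07,0x04,0x23] = e0 9f 96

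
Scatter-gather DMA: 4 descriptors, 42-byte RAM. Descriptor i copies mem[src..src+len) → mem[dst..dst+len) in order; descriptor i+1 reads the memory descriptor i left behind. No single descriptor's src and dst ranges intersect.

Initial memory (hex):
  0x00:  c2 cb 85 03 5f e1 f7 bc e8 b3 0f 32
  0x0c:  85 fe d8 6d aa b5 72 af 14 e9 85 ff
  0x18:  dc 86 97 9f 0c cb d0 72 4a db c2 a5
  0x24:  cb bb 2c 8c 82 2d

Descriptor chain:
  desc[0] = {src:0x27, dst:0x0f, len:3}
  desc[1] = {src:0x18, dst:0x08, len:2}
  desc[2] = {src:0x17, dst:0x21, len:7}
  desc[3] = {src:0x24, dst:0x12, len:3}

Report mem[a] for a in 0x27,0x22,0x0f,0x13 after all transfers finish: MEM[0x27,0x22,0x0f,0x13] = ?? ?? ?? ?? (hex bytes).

MEM[0x27,0x22,0x0f,0x13] = cb dc 8c 9f

  after D0: wrote 3B at 0x0f = 8c822d
  after D1: wrote 2B at 0x08 = dc86
  after D2: wrote 7B at 0x21 = ffdc86979f0ccb
  after D3: wrote 3B at 0x12 = 979f0c
query mem[0x27]=0xcb, mem[0x22]=0xdc, mem[0x0f]=0x8c, mem[0x13]=0x9f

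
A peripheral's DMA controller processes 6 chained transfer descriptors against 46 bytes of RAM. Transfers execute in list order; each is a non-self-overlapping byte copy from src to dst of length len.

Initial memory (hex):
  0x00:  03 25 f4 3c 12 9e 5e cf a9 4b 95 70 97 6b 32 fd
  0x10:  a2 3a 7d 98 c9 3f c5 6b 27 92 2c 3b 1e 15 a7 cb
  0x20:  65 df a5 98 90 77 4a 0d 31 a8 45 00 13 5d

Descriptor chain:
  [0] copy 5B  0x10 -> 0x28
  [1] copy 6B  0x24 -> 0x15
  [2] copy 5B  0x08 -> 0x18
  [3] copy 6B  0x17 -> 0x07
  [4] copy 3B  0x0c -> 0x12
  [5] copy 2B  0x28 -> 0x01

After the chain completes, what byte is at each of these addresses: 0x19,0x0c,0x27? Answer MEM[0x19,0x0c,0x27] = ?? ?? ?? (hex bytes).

MEM[0x19,0x0c,0x27] = 4b 97 0d

[0] 0x10->0x28 len=5 : a2 3a 7d 98 c9
[1] 0x24->0x15 len=6 : 90 77 4a 0d a2 3a
[2] 0x08->0x18 len=5 : a9 4b 95 70 97
[3] 0x17->0x07 len=6 : 4a a9 4b 95 70 97
[4] 0x0c->0x12 len=3 : 97 6b 32
[5] 0x28->0x01 len=2 : a2 3a
query mem[0x19]=0x4b, mem[0x0c]=0x97, mem[0x27]=0x0d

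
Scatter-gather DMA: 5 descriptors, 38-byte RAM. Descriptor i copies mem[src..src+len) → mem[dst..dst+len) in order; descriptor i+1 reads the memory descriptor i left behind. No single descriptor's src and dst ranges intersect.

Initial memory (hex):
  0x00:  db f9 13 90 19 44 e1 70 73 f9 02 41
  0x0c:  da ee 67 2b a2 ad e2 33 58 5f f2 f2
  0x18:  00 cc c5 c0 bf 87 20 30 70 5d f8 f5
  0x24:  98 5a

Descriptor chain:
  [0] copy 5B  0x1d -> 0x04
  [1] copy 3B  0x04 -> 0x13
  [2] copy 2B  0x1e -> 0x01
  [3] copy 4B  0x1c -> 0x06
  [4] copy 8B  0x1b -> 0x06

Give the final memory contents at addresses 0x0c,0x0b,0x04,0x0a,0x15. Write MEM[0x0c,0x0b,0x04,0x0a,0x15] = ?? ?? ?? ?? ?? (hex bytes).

MEM[0x0c,0x0b,0x04,0x0a,0x15] = 5d 70 87 30 30

  after D0: wrote 5B at 0x04 = 872030705d
  after D1: wrote 3B at 0x13 = 872030
  after D2: wrote 2B at 0x01 = 2030
  after D3: wrote 4B at 0x06 = bf872030
  after D4: wrote 8B at 0x06 = c0bf872030705df8
query mem[0x0c]=0x5d, mem[0x0b]=0x70, mem[0x04]=0x87, mem[0x0a]=0x30, mem[0x15]=0x30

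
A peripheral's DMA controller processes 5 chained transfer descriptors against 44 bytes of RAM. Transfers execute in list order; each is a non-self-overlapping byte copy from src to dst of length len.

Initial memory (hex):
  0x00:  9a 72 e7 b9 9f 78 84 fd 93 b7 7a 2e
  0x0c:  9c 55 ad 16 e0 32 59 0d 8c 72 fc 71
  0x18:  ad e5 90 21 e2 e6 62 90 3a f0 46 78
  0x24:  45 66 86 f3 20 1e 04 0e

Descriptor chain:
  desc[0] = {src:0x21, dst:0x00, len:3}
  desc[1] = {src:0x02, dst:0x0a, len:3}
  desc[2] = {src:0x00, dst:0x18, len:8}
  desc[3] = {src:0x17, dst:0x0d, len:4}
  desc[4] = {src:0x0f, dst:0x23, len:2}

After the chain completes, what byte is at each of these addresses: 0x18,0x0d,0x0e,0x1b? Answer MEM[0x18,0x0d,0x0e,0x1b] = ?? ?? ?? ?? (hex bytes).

[0] 0x21->0x00 len=3 : f0 46 78
[1] 0x02->0x0a len=3 : 78 b9 9f
[2] 0x00->0x18 len=8 : f0 46 78 b9 9f 78 84 fd
[3] 0x17->0x0d len=4 : 71 f0 46 78
[4] 0x0f->0x23 len=2 : 46 78
query mem[0x18]=0xf0, mem[0x0d]=0x71, mem[0x0e]=0xf0, mem[0x1b]=0xb9

MEM[0x18,0x0d,0x0e,0x1b] = f0 71 f0 b9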